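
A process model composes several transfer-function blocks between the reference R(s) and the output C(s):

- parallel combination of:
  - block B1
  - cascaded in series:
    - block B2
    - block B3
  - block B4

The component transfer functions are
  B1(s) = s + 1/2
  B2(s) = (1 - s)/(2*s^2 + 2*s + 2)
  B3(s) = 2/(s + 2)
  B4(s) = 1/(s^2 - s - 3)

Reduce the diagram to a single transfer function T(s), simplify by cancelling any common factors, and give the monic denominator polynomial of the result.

(1) multiply B2, B3 (series) gives (1 - s)/(s^3 + 3*s^2 + 3*s + 2)
(2) combine B1, (B2*B3), B4 in parallel gives (2*s^6 + 5*s^5 - 4*s^4 - 23*s^3 - 22*s^2 - 13*s - 8)/(2*s^5 + 4*s^4 - 6*s^3 - 20*s^2 - 22*s - 12)
No further cancellation is possible in the step-2 result, so that is T(s). Its denominator becomes monic after dividing by the leading coefficient 2.

Answer: s^5 + 2*s^4 - 3*s^3 - 10*s^2 - 11*s - 6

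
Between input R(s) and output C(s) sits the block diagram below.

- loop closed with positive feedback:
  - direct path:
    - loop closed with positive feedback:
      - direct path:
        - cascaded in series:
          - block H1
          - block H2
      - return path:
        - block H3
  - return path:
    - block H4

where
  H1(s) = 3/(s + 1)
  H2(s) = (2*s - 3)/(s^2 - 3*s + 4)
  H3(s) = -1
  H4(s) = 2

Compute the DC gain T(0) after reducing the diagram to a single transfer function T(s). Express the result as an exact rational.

(1) combine H1, H2 in series: (6*s - 9)/(s^3 - 2*s^2 + s + 4)
(2) reduce the feedback loop with forward (H1*H2) and return H3: (6*s - 9)/(s^3 - 2*s^2 + 7*s - 5)
(3) reduce the feedback loop with forward [(H1*H2)/(1-(H1*H2)*H3)] and return H4: (6*s - 9)/(s^3 - 2*s^2 - 5*s + 13)
DC gain: substitute s = 0 into T(s) from step 3: T(0) = -9/13.

Therefore the answer is -9/13.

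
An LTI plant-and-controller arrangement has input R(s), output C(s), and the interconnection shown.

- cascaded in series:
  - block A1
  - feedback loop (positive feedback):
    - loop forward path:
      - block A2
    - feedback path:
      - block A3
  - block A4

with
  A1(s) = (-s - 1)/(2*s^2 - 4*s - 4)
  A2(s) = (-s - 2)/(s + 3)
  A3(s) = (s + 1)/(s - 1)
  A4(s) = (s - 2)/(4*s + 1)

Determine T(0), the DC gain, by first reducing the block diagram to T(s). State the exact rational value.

Step 1 - close the feedback loop around A2, A3 -> (-s^2 - s + 2)/(2*s^2 + 5*s - 1)
Step 2 - combine A1, [A2/(1-A2*A3)], A4 in series -> (s^4 - 5*s^2 + 4)/(16*s^5 + 12*s^4 - 118*s^3 - 94*s^2 + 4)
DC gain: substitute s = 0 into T(s) from step 2: T(0) = 4/4 = 1.

Therefore the answer is 1.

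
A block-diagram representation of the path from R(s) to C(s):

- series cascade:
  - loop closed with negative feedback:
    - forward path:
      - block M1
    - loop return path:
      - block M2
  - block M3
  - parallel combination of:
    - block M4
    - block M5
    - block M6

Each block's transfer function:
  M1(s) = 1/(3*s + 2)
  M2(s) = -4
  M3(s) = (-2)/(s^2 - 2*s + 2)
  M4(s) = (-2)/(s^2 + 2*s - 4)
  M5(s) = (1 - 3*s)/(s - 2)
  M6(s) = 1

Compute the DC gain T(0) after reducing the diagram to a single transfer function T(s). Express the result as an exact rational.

1. reduce the feedback loop with forward M1 and return M2, giving 1/(3*s - 2)
2. combine M4, M5, M6 in parallel, giving (-2*s^3 - 5*s^2 + 4*s + 8)/(s^3 - 8*s + 8)
3. combine [M1/(1+M1*M2)], M3, (M4+M5+M6) in series, giving (4*s^3 + 10*s^2 - 8*s - 16)/(3*s^6 - 8*s^5 - 14*s^4 + 84*s^3 - 144*s^2 + 112*s - 32)
Evaluating the step-3 result (the overall T(s)) at s = 0 gives T(0) = -16/(-32) = 1/2.

Hence the answer: 1/2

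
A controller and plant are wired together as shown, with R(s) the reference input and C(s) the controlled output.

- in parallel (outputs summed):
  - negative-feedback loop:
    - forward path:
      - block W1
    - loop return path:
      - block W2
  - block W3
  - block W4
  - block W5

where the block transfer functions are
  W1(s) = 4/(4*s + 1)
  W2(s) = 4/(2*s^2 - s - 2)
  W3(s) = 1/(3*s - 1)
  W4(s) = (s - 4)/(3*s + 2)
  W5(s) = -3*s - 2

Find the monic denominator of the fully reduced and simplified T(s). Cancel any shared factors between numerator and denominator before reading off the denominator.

First reduce the diagram to T(s).

Step 1 - apply the feedback formula to W1, W2 = (8*s^2 - 4*s - 8)/(8*s^3 - 2*s^2 - 9*s + 14)
Step 2 - sum the parallel branches [W1/(1+W1*W2)], W3, W4, W5 = (-216*s^6 - 138*s^5 + 283*s^4 - 74*s^3 - 366*s^2 - 246*s + 156)/(72*s^5 + 6*s^4 - 103*s^3 + 103*s^2 + 60*s - 28)
Step 2 gives the fully reduced T(s), with no common factor left to cancel. The denominator's leading coefficient is 72, so divide each of its coefficients by 72 to get the monic form.

Answer: s^5 + s^4/12 - 103*s^3/72 + 103*s^2/72 + 5*s/6 - 7/18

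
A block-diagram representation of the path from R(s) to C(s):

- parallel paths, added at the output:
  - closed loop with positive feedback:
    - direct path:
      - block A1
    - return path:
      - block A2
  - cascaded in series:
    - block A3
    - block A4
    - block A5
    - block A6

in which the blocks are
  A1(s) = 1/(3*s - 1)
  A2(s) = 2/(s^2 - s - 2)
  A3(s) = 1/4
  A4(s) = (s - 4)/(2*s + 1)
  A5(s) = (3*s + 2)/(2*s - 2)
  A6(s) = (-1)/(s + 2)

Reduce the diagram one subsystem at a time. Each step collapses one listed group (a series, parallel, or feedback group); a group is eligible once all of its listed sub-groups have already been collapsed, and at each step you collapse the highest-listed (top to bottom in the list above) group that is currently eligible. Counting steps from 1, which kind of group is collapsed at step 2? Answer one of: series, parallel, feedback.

[1] collapse the loop (A1 forward, A2 return)
[2] cascade A3, A4, A5, A6
[3] reduce the parallel group [A1/(1-A1*A2)], (A3*A4*A5*A6)
The group at step 2 is a series group.

Final answer: series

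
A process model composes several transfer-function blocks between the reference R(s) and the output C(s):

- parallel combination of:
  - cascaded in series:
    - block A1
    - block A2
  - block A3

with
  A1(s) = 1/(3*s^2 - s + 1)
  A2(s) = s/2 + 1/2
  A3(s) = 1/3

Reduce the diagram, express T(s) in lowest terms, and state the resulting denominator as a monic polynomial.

Reducing step by step:

(1) reduce the series chain A1, A2 gives (s + 1)/(6*s^2 - 2*s + 2)
(2) add (A1*A2), A3 (parallel) gives (6*s^2 + s + 5)/(18*s^2 - 6*s + 6)
Step 2 gives the fully reduced T(s), with no common factor left to cancel. The denominator's leading coefficient is 18, so divide each of its coefficients by 18 to get the monic form.

Answer: s^2 - s/3 + 1/3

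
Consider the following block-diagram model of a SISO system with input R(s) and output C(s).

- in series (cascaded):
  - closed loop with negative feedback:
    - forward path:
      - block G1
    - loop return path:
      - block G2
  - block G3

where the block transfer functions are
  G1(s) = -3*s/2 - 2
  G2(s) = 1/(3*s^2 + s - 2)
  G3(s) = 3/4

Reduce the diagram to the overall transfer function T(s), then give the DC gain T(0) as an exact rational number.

The answer is -3/4.

Reasoning:
Step 1 - reduce the feedback loop with forward G1 and return G2, giving (-9*s^3 - 15*s^2 + 2*s + 8)/(6*s^2 - s - 8)
Step 2 - series reduction of [G1/(1+G1*G2)], G3, giving (-27*s^3 - 45*s^2 + 6*s + 24)/(24*s^2 - 4*s - 32)
DC gain: substitute s = 0 into T(s) from step 2: T(0) = 24/(-32) = -3/4.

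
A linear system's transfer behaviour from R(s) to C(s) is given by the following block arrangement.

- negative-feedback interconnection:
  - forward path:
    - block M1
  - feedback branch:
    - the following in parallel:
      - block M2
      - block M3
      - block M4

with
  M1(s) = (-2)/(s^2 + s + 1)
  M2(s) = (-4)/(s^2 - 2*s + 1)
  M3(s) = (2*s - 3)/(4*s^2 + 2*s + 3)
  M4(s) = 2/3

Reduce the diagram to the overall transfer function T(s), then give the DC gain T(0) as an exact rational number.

(1) add M2, M3, M4 (parallel): (8*s^4 - 6*s^3 - 63*s^2 - 8*s - 39)/(12*s^4 - 18*s^3 + 9*s^2 - 12*s + 9)
(2) collapse the loop (M1 forward, (M2+M3+M4) return): (-24*s^4 + 36*s^3 - 18*s^2 + 24*s - 18)/(12*s^6 - 6*s^5 - 13*s^4 - 9*s^3 + 132*s^2 + 13*s + 87)
The step-2 result is T(s). Setting s = 0: T(0) = -18/87 = -6/29.

Answer: -6/29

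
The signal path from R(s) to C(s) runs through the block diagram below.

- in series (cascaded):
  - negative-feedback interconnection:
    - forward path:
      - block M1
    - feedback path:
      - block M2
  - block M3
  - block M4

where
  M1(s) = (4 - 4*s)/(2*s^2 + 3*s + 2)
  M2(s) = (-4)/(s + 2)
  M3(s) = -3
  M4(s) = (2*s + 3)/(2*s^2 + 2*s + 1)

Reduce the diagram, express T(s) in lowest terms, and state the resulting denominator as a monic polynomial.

Step 1 - collapse the loop (M1 forward, M2 return): (-4*s^2 - 4*s + 8)/(2*s^3 + 7*s^2 + 24*s - 12)
Step 2 - series reduction of [M1/(1+M1*M2)], M3, M4: (24*s^3 + 60*s^2 - 12*s - 72)/(4*s^5 + 18*s^4 + 64*s^3 + 31*s^2 - 12)
Step 2 gives the fully reduced T(s), with no common factor left to cancel. The denominator's leading coefficient is 4, so divide each of its coefficients by 4 to get the monic form.

Final answer: s^5 + 9*s^4/2 + 16*s^3 + 31*s^2/4 - 3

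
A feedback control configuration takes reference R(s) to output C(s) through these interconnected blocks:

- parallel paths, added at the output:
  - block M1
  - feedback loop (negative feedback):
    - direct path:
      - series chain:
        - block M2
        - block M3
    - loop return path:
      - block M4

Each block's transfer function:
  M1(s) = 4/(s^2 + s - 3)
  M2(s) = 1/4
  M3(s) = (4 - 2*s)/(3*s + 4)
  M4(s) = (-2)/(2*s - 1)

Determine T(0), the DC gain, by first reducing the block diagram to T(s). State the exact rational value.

Step 1 - multiply M2, M3 (series) = (2 - s)/(6*s + 8)
Step 2 - feedback reduction of (M2*M3), M4 = (-2*s^2 + 5*s - 2)/(12*s^2 + 12*s - 12)
Step 3 - add M1, [(M2*M3)/(1+(M2*M3)*M4)] (parallel) = (-2*s^4 + 3*s^3 + 57*s^2 + 31*s - 42)/(12*s^4 + 24*s^3 - 36*s^2 - 48*s + 36)
That last expression is T(s); at s = 0 only the constant terms survive, so T(0) = -42/36 = -7/6.

Hence the answer: -7/6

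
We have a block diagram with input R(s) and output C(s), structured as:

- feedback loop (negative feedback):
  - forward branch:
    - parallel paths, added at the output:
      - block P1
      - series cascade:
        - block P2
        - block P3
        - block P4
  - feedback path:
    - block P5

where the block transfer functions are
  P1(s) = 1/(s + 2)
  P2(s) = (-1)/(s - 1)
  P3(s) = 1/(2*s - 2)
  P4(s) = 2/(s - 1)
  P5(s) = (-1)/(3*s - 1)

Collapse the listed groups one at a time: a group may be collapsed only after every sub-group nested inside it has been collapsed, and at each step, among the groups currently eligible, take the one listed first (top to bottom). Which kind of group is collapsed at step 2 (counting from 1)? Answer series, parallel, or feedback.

Step 1 - multiply P2, P3, P4 (series)
Step 2 - combine P1, (P2*P3*P4) in parallel
Step 3 - collapse the loop ((P1+(P2*P3*P4)) forward, P5 return)
Step 2: parallel.

Hence the answer: parallel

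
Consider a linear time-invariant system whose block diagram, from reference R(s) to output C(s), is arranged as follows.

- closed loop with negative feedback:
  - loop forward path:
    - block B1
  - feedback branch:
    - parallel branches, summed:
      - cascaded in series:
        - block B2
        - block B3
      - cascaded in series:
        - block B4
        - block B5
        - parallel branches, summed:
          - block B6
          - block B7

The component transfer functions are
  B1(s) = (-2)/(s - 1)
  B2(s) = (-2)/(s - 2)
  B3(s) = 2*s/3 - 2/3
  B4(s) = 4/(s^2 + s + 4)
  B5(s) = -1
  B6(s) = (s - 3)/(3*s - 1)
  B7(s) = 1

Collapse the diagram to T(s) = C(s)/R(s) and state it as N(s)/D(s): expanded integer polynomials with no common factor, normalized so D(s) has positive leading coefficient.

Reducing step by step:

1. multiply B2, B3 (series); result (4 - 4*s)/(3*s - 6)
2. add B6, B7 (parallel); result (4*s - 4)/(3*s - 1)
3. multiply B4, B5, (B6+B7) (series); result (16 - 16*s)/(3*s^3 + 2*s^2 + 11*s - 4)
4. sum the parallel branches (B2*B3), (B4*B5*(B6+B7)); result (-12*s^4 + 4*s^3 - 84*s^2 + 204*s - 112)/(9*s^4 - 12*s^3 + 21*s^2 - 78*s + 24)
5. close the feedback loop around B1, ((B2*B3)+(B4*B5*(B6+B7))), which is the overall transfer function T(s) = C(s)/R(s) in lowest terms

Answer: (-18*s^4 + 24*s^3 - 42*s^2 + 156*s - 48)/(9*s^5 + 3*s^4 + 25*s^3 + 69*s^2 - 306*s + 200)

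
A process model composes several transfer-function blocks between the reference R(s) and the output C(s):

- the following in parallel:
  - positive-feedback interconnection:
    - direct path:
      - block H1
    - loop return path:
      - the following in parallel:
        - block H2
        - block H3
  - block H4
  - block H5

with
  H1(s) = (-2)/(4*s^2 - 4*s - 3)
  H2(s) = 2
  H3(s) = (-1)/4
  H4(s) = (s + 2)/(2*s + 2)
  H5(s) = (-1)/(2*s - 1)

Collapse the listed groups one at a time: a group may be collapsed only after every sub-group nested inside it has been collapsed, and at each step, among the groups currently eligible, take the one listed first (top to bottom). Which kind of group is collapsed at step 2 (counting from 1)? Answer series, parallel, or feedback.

1. add H2, H3 (parallel)
2. feedback reduction of H1, (H2+H3)
3. parallel reduction of [H1/(1-H1*(H2+H3))], H4, H5
Step 2: feedback.

Final answer: feedback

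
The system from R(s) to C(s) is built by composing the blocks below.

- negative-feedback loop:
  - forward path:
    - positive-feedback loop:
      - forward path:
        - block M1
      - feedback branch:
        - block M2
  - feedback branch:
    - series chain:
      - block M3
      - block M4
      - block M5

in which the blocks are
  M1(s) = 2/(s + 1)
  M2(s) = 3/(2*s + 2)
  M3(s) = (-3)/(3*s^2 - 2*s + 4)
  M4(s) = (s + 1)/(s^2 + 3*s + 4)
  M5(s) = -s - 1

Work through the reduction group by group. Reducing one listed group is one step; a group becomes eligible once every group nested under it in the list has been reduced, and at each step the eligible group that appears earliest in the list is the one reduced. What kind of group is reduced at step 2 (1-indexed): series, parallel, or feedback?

[1] feedback reduction of M1, M2
[2] reduce the series chain M3, M4, M5
[3] reduce the feedback loop with forward [M1/(1-M1*M2)] and return (M3*M4*M5)
The group at step 2 is a series group.

Answer: series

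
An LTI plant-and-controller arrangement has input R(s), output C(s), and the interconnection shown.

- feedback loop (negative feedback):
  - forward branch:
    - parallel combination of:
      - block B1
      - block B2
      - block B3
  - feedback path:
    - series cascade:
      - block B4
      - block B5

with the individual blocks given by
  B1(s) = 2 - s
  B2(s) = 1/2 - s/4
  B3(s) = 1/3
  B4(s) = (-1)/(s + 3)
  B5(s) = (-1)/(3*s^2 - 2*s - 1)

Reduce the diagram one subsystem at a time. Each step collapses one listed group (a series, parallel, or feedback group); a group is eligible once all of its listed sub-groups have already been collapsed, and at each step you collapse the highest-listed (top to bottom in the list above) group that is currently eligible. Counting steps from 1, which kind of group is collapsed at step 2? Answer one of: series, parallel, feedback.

Step 1: combine B1, B2, B3 in parallel
Step 2: series reduction of B4, B5
Step 3: apply the feedback formula to (B1+B2+B3), (B4*B5)
At step 2 the group reduced is series.

Therefore the answer is series.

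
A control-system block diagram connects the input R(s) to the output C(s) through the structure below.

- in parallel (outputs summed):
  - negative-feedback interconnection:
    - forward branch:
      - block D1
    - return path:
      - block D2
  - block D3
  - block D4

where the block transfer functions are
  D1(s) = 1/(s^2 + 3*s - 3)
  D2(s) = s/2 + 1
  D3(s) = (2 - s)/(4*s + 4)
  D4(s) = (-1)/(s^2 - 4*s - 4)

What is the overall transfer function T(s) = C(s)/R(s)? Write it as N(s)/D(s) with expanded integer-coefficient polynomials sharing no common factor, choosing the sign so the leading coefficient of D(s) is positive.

First reduce the diagram to T(s).

[1] collapse the loop (D1 forward, D2 return); result 2/(2*s^2 + 7*s - 4)
[2] sum the parallel branches [D1/(1+D1*D2)], D3, D4 - this is the overall T(s), already in the required normalized form

Answer: (-2*s^5 + 5*s^4 + 38*s^3 - 128*s^2 - 116*s + 16)/(8*s^5 + 4*s^4 - 164*s^3 - 208*s^2 + 16*s + 64)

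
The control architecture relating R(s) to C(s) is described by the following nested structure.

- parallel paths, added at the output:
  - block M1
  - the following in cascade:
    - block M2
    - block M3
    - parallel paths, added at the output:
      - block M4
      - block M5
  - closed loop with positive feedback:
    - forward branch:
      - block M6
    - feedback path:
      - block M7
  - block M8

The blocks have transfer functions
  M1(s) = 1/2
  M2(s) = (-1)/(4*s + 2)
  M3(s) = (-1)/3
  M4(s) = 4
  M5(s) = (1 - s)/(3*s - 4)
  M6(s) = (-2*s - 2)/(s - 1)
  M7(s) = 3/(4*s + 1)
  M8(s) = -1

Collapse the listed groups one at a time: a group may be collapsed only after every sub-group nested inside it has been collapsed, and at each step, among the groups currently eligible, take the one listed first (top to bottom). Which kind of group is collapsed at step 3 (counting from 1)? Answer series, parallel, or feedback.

[1] parallel reduction of M4, M5
[2] reduce the series chain M2, M3, (M4+M5)
[3] reduce the feedback loop with forward M6 and return M7
[4] add M1, (M2*M3*(M4+M5)), [M6/(1-M6*M7)], M8 (parallel)
The group at step 3 is a feedback group.

Therefore the answer is feedback.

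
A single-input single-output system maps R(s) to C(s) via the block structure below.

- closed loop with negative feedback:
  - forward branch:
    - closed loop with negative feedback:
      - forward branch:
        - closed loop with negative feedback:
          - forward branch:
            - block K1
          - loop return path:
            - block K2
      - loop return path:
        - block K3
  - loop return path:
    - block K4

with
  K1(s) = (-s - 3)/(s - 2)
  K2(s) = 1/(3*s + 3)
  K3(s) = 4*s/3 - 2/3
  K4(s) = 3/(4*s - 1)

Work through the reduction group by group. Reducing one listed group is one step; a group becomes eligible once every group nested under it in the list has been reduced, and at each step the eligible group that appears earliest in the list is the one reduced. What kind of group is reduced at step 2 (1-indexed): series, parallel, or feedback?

Reducing step by step:

Step 1: close the feedback loop around K1, K2
Step 2: collapse the loop ([K1/(1+K1*K2)] forward, K3 return)
Step 3: feedback reduction of [[K1/(1+K1*K2)]/(1+[K1/(1+K1*K2)]*K3)], K4
So the answer for step 2 is feedback.

Answer: feedback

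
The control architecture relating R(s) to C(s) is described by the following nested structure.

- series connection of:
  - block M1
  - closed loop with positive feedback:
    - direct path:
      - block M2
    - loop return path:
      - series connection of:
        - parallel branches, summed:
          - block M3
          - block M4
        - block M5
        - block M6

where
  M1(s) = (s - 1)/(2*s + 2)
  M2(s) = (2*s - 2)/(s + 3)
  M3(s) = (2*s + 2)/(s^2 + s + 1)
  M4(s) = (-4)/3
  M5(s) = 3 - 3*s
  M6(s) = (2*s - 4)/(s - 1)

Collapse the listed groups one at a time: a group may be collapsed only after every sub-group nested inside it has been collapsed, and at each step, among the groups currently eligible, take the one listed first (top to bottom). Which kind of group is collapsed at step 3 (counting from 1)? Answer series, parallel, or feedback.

1. reduce the parallel group M3, M4
2. combine (M3+M4), M5, M6 in series
3. feedback reduction of M2, ((M3+M4)*M5*M6)
4. cascade M1, [M2/(1-M2*((M3+M4)*M5*M6))]
So the answer for step 3 is feedback.

Final answer: feedback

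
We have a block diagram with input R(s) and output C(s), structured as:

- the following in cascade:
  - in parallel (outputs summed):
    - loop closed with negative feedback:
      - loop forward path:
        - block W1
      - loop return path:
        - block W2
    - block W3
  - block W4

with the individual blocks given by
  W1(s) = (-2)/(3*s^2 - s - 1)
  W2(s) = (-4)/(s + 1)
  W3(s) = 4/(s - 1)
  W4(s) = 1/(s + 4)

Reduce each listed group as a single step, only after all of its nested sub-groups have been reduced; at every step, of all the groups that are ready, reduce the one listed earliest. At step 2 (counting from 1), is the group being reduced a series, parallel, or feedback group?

1. reduce the feedback loop with forward W1 and return W2
2. reduce the parallel group [W1/(1+W1*W2)], W3
3. series reduction of ([W1/(1+W1*W2)]+W3), W4
The group at step 2 is a parallel group.

Therefore the answer is parallel.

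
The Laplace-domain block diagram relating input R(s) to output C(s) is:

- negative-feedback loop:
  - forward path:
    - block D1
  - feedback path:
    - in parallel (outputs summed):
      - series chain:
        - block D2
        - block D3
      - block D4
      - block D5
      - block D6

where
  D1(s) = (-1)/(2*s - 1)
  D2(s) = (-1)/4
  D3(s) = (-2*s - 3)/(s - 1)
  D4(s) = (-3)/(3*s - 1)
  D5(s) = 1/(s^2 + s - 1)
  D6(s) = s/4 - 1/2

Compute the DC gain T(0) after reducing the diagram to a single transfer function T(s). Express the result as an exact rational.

1. series reduction of D2, D3: (2*s + 3)/(4*s - 4)
2. add (D2*D3), D4, D5, D6 (parallel): (3*s^5 - s^4 - 3*s^3 + 27*s^2 - 13*s - 3)/(12*s^4 - 4*s^3 - 24*s^2 + 20*s - 4)
3. reduce the feedback loop with forward D1 and return ((D2*D3)+D4+D5+D6): (-12*s^4 + 4*s^3 + 24*s^2 - 20*s + 4)/(21*s^5 - 19*s^4 - 41*s^3 + 37*s^2 - 15*s + 7)
The step-3 result is T(s). Setting s = 0: T(0) = 4/7.

Hence the answer: 4/7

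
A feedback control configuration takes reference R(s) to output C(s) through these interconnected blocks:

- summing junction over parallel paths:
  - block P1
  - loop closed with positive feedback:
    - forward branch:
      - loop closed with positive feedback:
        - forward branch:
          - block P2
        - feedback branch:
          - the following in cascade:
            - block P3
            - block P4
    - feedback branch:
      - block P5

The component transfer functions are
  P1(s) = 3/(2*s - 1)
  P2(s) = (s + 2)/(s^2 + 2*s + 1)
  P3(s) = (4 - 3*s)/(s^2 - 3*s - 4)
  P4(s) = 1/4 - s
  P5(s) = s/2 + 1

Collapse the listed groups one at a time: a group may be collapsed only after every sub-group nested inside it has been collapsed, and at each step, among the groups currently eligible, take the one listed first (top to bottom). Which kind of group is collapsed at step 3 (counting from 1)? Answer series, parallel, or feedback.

Step 1. combine P3, P4 in series
Step 2. collapse the loop (P2 forward, (P3*P4) return)
Step 3. close the feedback loop around [P2/(1-P2*(P3*P4))], P5
Step 4. add P1, [[P2/(1-P2*(P3*P4))]/(1-[P2/(1-P2*(P3*P4))]*P5)] (parallel)
Step 3: feedback.

Answer: feedback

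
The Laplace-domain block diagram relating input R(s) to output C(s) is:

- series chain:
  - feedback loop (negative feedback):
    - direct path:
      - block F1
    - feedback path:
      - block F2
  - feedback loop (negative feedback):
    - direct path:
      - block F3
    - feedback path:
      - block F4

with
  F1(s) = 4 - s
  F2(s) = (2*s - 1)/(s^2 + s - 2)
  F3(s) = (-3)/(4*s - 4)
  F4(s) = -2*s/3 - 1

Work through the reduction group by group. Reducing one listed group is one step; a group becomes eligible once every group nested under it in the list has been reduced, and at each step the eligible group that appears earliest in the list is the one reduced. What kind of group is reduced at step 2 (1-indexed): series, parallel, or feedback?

1. collapse the loop (F1 forward, F2 return)
2. close the feedback loop around F3, F4
3. combine [F1/(1+F1*F2)], [F3/(1+F3*F4)] in series
So the answer for step 2 is feedback.

Hence the answer: feedback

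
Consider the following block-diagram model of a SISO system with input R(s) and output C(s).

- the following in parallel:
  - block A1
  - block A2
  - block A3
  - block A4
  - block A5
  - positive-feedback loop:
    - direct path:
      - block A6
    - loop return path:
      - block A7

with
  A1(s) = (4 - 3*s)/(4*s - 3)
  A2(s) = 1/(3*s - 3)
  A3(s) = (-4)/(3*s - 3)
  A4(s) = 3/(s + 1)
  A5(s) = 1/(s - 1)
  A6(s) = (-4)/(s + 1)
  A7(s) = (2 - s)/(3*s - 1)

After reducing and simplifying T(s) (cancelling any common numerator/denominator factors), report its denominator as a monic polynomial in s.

1. reduce the feedback loop with forward A6 and return A7 = (4 - 12*s)/(3*s^2 - 2*s + 7)
2. parallel reduction of A1, A2, A3, A4, A5, [A6/(1-A6*A7)] = (-9*s^4 - 3*s^3 - 58*s^2 + 141*s - 47)/(12*s^4 - 5*s^3 + 17*s^2 + 13*s - 21)
No further cancellation is possible in the step-2 result, so that is T(s). Its denominator becomes monic after dividing by the leading coefficient 12.

Final answer: s^4 - 5*s^3/12 + 17*s^2/12 + 13*s/12 - 7/4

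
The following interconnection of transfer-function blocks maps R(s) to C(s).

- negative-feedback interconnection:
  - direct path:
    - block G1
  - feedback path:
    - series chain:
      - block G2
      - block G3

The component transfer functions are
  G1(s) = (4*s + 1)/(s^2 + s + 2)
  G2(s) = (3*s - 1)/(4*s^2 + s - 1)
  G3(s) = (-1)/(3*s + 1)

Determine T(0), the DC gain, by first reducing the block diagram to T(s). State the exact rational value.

1. combine G2, G3 in series -> (1 - 3*s)/(12*s^3 + 7*s^2 - 2*s - 1)
2. close the feedback loop around G1, (G2*G3) -> (48*s^4 + 40*s^3 - s^2 - 6*s - 1)/(12*s^5 + 19*s^4 + 29*s^3 - s^2 - 4*s - 1)
Evaluating the step-2 result (the overall T(s)) at s = 0 gives T(0) = -1/(-1) = 1.

Final answer: 1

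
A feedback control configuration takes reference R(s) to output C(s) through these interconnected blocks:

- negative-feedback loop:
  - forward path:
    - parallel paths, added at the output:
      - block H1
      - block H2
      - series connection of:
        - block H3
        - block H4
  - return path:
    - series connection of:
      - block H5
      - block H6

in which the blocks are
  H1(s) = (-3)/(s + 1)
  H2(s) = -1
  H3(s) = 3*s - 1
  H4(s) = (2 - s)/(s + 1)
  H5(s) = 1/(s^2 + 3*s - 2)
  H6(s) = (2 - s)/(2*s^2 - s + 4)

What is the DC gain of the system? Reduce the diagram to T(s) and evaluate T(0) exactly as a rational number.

First reduce the diagram to T(s).

(1) series reduction of H3, H4, giving (-3*s^2 + 7*s - 2)/(s + 1)
(2) reduce the parallel group H1, H2, (H3*H4), giving (-3*s^2 + 6*s - 6)/(s + 1)
(3) reduce the series chain H5, H6, giving (2 - s)/(2*s^4 + 5*s^3 - 3*s^2 + 14*s - 8)
(4) close the feedback loop around (H1+H2+(H3*H4)), (H5*H6), giving (-6*s^6 - 3*s^5 + 27*s^4 - 90*s^3 + 126*s^2 - 132*s + 48)/(2*s^5 + 7*s^4 + 5*s^3 - s^2 + 24*s - 20)
That last expression is T(s); at s = 0 only the constant terms survive, so T(0) = 48/(-20) = -12/5.

Answer: -12/5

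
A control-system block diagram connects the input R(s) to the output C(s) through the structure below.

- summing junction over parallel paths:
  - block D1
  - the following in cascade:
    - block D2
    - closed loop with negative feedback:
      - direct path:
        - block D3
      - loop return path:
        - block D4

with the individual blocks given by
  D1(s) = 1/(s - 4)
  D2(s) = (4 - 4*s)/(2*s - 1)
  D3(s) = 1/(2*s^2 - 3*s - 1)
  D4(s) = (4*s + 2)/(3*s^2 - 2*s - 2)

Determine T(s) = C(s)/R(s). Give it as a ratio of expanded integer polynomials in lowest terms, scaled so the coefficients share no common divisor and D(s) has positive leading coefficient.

Step 1 - apply the feedback formula to D3, D4 gives (3*s^2 - 2*s - 2)/(6*s^4 - 13*s^3 - s^2 + 12*s + 4)
Step 2 - series reduction of D2, [D3/(1+D3*D4)] gives (-12*s^3 + 20*s^2 - 8)/(12*s^5 - 32*s^4 + 11*s^3 + 25*s^2 - 4*s - 4)
Step 3 - reduce the parallel group D1, (D2*[D3/(1+D3*D4)]), which is the overall transfer function T(s) = C(s)/R(s) in lowest terms

Hence the answer: (12*s^5 - 44*s^4 + 79*s^3 - 55*s^2 - 12*s + 28)/(12*s^6 - 80*s^5 + 139*s^4 - 19*s^3 - 104*s^2 + 12*s + 16)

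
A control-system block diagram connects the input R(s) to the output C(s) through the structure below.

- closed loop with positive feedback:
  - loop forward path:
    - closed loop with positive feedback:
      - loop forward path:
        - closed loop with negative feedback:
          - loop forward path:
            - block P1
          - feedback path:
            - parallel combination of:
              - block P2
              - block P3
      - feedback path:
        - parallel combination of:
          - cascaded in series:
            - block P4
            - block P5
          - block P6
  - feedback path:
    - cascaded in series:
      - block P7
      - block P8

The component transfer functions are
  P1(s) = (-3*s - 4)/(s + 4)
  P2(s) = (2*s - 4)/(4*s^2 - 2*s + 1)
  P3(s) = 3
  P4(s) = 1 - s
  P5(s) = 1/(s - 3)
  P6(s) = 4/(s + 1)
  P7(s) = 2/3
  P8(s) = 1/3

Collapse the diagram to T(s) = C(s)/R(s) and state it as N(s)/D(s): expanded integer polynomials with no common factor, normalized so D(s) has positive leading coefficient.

1. combine P2, P3 in parallel; result (12*s^2 - 4*s - 1)/(4*s^2 - 2*s + 1)
2. reduce the feedback loop with forward P1 and return (P2+P3); result (12*s^3 + 10*s^2 - 5*s + 4)/(32*s^3 + 22*s^2 - 12*s - 8)
3. reduce the series chain P4, P5; result (1 - s)/(s - 3)
4. add (P4*P5), P6 (parallel); result (-s^2 + 4*s - 11)/(s^2 - 2*s - 3)
5. apply the feedback formula to [P1/(1+P1*(P2+P3))], ((P4*P5)+P6); result (12*s^5 - 14*s^4 - 61*s^3 - 16*s^2 + 7*s - 12)/(44*s^5 - 80*s^4 - 65*s^3 + 84*s^2 - 19*s + 68)
6. reduce the series chain P7, P8; result 2/9
7. reduce the feedback loop with forward [[P1/(1+P1*(P2+P3))]/(1-[P1/(1+P1*(P2+P3))]*((P4*P5)+P6))] and return (P7*P8): this yields T(s), and no further normalization is needed

Answer: (108*s^5 - 126*s^4 - 549*s^3 - 144*s^2 + 63*s - 108)/(372*s^5 - 692*s^4 - 463*s^3 + 788*s^2 - 185*s + 636)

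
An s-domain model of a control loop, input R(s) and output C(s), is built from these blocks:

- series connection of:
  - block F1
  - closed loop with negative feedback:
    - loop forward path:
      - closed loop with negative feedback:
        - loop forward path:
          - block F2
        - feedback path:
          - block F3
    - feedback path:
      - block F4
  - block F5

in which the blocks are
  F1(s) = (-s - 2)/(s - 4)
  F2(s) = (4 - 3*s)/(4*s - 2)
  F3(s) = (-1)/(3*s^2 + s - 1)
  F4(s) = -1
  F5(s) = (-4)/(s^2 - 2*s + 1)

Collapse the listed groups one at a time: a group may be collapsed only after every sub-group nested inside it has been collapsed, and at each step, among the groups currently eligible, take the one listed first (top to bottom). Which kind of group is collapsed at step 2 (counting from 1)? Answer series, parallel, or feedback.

Answer: feedback

Working:
(1) reduce the feedback loop with forward F2 and return F3
(2) close the feedback loop around [F2/(1+F2*F3)], F4
(3) combine F1, [[F2/(1+F2*F3)]/(1+[F2/(1+F2*F3)]*F4)], F5 in series
Step 2: feedback.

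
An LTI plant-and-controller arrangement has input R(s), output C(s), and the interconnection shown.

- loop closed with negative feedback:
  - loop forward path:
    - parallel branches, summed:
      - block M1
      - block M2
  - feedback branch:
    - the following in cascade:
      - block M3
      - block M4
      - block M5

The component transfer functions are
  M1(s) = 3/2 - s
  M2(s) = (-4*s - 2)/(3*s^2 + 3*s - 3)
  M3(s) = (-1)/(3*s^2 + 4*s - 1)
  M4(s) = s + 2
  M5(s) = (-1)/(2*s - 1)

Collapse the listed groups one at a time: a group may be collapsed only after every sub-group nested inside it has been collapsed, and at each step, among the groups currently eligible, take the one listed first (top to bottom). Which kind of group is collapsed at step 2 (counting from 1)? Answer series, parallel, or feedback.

The answer is series.

Reasoning:
Step 1. reduce the parallel group M1, M2
Step 2. series reduction of M3, M4, M5
Step 3. close the feedback loop around (M1+M2), (M3*M4*M5)
The group at step 2 is a series group.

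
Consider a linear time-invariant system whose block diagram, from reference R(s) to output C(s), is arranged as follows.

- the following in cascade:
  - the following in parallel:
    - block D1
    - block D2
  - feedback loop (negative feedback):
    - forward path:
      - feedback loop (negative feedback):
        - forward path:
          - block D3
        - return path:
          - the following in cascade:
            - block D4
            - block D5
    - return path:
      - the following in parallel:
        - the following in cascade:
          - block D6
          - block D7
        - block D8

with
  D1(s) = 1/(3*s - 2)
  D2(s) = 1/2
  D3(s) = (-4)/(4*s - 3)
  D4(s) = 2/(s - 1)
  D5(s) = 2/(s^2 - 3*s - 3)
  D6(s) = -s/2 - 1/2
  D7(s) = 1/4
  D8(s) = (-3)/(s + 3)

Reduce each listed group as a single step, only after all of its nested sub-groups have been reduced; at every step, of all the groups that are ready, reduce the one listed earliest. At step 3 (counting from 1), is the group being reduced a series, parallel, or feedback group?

Reducing step by step:

Step 1: sum the parallel branches D1, D2
Step 2: multiply D4, D5 (series)
Step 3: collapse the loop (D3 forward, (D4*D5) return)
Step 4: reduce the series chain D6, D7
Step 5: combine (D6*D7), D8 in parallel
Step 6: feedback reduction of [D3/(1+D3*(D4*D5))], ((D6*D7)+D8)
Step 7: combine (D1+D2), [[D3/(1+D3*(D4*D5))]/(1+[D3/(1+D3*(D4*D5))]*((D6*D7)+D8))] in series
So the answer for step 3 is feedback.

Answer: feedback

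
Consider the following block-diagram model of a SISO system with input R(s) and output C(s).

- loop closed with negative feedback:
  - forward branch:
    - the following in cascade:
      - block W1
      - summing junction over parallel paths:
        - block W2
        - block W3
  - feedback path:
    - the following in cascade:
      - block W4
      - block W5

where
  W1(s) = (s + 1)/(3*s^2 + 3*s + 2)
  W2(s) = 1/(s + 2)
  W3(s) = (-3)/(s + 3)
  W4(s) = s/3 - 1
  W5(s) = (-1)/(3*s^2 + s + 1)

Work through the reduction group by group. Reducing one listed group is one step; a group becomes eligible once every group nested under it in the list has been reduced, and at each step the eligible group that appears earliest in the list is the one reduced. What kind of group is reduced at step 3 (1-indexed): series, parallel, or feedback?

The answer is series.

Reasoning:
1. add W2, W3 (parallel)
2. multiply W1, (W2+W3) (series)
3. cascade W4, W5
4. collapse the loop ((W1*(W2+W3)) forward, (W4*W5) return)
Step 3: series.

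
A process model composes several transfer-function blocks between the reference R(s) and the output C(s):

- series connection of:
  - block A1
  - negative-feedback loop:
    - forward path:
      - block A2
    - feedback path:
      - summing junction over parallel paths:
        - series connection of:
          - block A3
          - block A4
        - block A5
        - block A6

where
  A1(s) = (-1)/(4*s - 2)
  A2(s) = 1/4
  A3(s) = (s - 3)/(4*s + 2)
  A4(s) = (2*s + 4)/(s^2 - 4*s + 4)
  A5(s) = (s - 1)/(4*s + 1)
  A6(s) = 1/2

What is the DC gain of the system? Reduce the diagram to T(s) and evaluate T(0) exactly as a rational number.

[1] series reduction of A3, A4 = (s^2 - s - 6)/(2*s^3 - 7*s^2 + 4*s + 4)
[2] add (A3*A4), A5, A6 (parallel) = (12*s^4 - 36*s^3 + 25*s^2 - 30*s - 16)/(16*s^4 - 52*s^3 + 18*s^2 + 40*s + 8)
[3] close the feedback loop around A2, ((A3*A4)+A5+A6) = (16*s^4 - 52*s^3 + 18*s^2 + 40*s + 8)/(76*s^4 - 244*s^3 + 97*s^2 + 130*s + 16)
[4] reduce the series chain A1, [A2/(1+A2*((A3*A4)+A5+A6))] = (-8*s^4 + 26*s^3 - 9*s^2 - 20*s - 4)/(152*s^5 - 564*s^4 + 438*s^3 + 163*s^2 - 98*s - 16)
Step 4 gives the overall T(s). Then T(0) = -4/(-16) = 1/4.

Final answer: 1/4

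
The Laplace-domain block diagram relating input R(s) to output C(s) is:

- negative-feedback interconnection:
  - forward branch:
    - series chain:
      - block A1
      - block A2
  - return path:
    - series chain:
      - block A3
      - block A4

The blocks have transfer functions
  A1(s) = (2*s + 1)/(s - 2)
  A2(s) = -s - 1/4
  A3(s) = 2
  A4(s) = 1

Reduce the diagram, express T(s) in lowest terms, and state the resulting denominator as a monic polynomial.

The answer is s^2 + s/2 + 5/8.

Reasoning:
1. series reduction of A1, A2, giving (-8*s^2 - 6*s - 1)/(4*s - 8)
2. reduce the series chain A3, A4, giving 2
3. feedback reduction of (A1*A2), (A3*A4), giving (8*s^2 + 6*s + 1)/(16*s^2 + 8*s + 10)
That last expression is T(s), already simplified. Scaling its denominator by 1/16 (the reciprocal of the leading coefficient) yields the monic denominator.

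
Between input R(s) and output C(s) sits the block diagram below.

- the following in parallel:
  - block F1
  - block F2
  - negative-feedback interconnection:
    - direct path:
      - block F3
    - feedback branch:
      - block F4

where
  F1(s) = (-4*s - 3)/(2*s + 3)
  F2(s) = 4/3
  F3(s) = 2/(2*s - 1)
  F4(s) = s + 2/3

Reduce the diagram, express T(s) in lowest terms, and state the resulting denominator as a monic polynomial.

(1) feedback reduction of F3, F4, giving 6/(12*s + 1)
(2) combine F1, F2, [F3/(1+F3*F4)] in parallel, giving (-48*s^2 + 68*s + 57)/(72*s^2 + 114*s + 9)
No further cancellation is possible in the step-2 result, so that is T(s). Its denominator becomes monic after dividing by the leading coefficient 72.

Hence the answer: s^2 + 19*s/12 + 1/8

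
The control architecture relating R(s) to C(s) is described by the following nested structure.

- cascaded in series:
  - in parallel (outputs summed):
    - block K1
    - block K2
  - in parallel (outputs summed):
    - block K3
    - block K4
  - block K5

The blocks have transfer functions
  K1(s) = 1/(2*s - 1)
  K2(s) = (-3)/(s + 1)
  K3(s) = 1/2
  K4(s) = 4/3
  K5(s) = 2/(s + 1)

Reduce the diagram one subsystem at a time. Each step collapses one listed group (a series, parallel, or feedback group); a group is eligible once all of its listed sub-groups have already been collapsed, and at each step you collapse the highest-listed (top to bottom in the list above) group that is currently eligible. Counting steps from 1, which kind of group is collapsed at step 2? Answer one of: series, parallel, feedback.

Answer: parallel

Working:
Step 1: reduce the parallel group K1, K2
Step 2: add K3, K4 (parallel)
Step 3: multiply (K1+K2), (K3+K4), K5 (series)
Step 2 collapses a parallel group.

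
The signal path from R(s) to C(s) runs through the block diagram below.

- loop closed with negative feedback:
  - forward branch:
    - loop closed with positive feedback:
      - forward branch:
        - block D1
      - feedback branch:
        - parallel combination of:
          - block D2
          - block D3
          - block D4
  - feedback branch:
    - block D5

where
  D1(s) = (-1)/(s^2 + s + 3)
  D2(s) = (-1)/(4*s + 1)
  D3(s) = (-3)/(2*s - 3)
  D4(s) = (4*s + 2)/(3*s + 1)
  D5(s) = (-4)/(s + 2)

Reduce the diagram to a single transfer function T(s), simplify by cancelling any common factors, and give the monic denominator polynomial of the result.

1. combine D2, D3, D4 in parallel; result (32*s^3 - 66*s^2 - 46*s - 6)/(24*s^3 - 22*s^2 - 19*s - 3)
2. feedback reduction of D1, (D2+D3+D4); result (-24*s^3 + 22*s^2 + 19*s + 3)/(24*s^5 + 2*s^4 + 63*s^3 - 154*s^2 - 106*s - 15)
3. apply the feedback formula to [D1/(1-D1*(D2+D3+D4))], D5; result (-24*s^4 - 26*s^3 + 63*s^2 + 41*s + 6)/(24*s^6 + 50*s^5 + 67*s^4 + 68*s^3 - 502*s^2 - 303*s - 42)
Step 3 gives the fully reduced T(s), with no common factor left to cancel. The denominator's leading coefficient is 24, so divide each of its coefficients by 24 to get the monic form.

Final answer: s^6 + 25*s^5/12 + 67*s^4/24 + 17*s^3/6 - 251*s^2/12 - 101*s/8 - 7/4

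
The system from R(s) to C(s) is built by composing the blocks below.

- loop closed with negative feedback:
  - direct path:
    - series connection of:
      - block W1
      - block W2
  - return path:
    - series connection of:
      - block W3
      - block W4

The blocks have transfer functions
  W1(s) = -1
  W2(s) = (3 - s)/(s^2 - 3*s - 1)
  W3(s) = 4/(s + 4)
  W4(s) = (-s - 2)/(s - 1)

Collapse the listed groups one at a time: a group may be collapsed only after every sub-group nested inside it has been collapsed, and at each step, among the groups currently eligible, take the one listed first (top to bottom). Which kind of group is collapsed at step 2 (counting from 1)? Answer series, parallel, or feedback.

1. series reduction of W1, W2
2. combine W3, W4 in series
3. close the feedback loop around (W1*W2), (W3*W4)
So the answer for step 2 is series.

Hence the answer: series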